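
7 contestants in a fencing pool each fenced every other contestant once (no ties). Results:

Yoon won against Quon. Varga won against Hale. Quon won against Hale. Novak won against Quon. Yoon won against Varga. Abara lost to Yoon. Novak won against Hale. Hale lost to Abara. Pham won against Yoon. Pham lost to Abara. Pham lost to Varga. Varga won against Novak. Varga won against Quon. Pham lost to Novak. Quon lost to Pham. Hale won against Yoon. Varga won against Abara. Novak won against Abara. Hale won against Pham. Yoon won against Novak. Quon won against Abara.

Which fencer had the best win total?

Win totals: Yoon 4, Varga 5, Pham 2, Quon 2, Abara 2, Hale 2, Novak 4.
Varga leads with 5 wins (next highest: 4).

Varga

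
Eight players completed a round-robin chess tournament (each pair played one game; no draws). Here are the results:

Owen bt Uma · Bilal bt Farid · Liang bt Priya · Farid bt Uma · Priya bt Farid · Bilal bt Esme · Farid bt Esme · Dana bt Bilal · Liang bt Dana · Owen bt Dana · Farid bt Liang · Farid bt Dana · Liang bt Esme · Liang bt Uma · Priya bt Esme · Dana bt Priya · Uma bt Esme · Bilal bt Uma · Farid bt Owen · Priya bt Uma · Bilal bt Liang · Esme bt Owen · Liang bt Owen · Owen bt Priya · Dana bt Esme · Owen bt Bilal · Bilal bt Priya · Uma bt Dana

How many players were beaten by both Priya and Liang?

2

Priya beat: Farid, Uma, Esme.
Liang beat: Dana, Priya, Uma, Esme, Owen.
Both beat: Uma, Esme — 2.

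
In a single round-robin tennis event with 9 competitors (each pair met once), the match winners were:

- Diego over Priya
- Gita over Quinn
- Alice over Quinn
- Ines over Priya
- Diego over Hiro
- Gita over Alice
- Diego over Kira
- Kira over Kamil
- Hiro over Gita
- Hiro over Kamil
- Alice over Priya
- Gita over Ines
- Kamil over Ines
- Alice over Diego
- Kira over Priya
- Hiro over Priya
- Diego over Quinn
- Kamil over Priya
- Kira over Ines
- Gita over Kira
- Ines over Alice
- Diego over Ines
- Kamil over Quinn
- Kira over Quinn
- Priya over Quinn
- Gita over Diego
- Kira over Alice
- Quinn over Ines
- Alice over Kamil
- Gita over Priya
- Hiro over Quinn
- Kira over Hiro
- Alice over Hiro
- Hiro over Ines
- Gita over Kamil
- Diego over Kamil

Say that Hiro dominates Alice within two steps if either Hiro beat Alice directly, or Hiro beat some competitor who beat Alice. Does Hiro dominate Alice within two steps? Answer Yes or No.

Yes

Hiro did not beat Alice directly.
Hiro beat Gita, Kamil, Ines, Quinn, Priya. Of those, Gita beat Alice.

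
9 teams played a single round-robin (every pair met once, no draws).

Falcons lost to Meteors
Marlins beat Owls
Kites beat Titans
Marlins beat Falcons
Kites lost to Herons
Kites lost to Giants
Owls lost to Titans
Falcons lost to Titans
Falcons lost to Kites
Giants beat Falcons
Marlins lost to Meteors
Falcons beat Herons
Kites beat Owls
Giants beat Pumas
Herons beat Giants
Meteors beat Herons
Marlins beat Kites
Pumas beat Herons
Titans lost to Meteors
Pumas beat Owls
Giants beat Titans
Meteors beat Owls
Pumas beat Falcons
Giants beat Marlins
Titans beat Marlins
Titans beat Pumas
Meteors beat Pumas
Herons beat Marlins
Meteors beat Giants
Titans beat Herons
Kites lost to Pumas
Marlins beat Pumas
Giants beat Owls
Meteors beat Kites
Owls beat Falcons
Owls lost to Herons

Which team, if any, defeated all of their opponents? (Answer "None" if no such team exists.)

Meteors

Meteors has 8 wins out of 8 opponents — a perfect record.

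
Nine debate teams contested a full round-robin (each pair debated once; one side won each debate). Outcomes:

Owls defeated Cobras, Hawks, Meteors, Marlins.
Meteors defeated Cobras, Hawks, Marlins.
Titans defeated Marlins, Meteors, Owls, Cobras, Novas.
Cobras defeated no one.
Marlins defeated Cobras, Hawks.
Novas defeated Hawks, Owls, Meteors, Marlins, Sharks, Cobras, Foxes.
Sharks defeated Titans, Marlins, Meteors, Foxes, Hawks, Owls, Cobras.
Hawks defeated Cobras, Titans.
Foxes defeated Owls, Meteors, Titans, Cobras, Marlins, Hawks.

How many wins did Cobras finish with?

Cobras' results: beat no one; lost to Meteors, Sharks, Owls, Novas, Hawks, Marlins, Foxes, Titans.
That is 0 wins.

0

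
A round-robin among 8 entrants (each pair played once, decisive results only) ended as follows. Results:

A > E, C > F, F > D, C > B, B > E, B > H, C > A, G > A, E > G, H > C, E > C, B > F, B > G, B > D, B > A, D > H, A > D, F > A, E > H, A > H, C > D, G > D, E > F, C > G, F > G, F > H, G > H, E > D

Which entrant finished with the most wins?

Win totals: A 3, B 6, C 5, D 1, E 5, F 4, G 3, H 1.
B leads with 6 wins (next highest: 5).

B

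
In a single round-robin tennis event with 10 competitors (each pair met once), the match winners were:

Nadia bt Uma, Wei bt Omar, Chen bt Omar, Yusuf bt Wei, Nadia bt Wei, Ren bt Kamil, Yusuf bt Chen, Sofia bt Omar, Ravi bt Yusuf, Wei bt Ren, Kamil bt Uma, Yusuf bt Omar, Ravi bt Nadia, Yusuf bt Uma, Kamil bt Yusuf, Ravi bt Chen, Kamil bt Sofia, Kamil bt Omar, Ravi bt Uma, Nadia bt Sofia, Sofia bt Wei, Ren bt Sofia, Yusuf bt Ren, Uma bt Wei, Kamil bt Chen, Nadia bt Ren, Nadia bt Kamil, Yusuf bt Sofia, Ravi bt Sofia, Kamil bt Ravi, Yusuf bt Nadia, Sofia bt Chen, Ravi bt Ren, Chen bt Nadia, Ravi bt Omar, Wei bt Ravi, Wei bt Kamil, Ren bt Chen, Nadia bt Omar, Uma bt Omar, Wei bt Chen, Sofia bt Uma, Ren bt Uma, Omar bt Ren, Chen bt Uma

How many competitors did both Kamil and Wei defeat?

3

Kamil beat: Sofia, Chen, Uma, Yusuf, Ravi, Omar.
Wei beat: Ren, Chen, Kamil, Ravi, Omar.
Both beat: Chen, Ravi, Omar — 3.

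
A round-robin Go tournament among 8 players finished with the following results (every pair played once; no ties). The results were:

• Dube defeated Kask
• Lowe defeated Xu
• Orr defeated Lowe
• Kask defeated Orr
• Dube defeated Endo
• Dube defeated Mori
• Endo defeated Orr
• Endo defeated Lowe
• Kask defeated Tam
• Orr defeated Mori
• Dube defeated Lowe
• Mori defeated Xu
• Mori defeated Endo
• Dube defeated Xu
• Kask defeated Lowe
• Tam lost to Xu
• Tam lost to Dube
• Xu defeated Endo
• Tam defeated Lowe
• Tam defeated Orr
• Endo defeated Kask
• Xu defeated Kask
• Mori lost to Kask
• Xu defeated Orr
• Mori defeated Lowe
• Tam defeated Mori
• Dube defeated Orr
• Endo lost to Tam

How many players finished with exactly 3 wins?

Win totals: Lowe 1, Kask 4, Xu 4, Dube 7, Endo 3, Tam 4, Orr 2, Mori 3.
Exactly 3: Endo, Mori — 2 players.

2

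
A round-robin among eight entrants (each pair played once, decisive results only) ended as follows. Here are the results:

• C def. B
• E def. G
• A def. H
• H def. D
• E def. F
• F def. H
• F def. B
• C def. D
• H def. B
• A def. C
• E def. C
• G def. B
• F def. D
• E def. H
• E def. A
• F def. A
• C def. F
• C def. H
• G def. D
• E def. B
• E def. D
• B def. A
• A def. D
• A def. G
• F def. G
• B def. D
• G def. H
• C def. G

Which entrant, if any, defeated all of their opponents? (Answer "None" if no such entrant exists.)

E

E has 7 wins out of 7 opponents — a perfect record.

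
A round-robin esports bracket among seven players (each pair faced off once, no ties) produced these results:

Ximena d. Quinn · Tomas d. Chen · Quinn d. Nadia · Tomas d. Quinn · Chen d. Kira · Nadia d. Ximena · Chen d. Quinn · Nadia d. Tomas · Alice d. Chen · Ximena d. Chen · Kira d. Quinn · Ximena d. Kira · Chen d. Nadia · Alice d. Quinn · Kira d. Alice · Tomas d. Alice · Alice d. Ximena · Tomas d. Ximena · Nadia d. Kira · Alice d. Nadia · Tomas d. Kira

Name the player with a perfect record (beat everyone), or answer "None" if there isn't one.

Highest win total is Tomas with 5 (out of 6 possible).
Tomas lost to Nadia, so no player went undefeated.

None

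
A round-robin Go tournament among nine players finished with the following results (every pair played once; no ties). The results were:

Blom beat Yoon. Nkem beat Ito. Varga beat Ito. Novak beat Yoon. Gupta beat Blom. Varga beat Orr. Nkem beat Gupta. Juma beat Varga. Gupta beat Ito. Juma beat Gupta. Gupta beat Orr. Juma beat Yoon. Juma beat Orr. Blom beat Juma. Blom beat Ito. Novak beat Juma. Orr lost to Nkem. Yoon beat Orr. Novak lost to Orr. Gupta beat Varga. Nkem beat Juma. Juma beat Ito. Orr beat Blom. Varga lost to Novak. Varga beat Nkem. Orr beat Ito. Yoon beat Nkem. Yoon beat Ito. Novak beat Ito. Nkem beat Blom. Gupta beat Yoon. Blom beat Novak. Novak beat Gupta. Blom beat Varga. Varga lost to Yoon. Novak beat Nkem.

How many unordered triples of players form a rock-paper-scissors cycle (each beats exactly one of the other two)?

17

Win totals: Varga 3, Orr 3, Blom 5, Gupta 5, Nkem 5, Ito 0, Novak 6, Yoon 4, Juma 5.
A player with w wins dominates both others in C(w,2) triples; summing gives 3 + 3 + 10 + 10 + 10 + 0 + 15 + 6 + 10 = 67 transitive triples.
Total triples C(9,3) = 84, so cyclic triples = 84 − 67 = 17.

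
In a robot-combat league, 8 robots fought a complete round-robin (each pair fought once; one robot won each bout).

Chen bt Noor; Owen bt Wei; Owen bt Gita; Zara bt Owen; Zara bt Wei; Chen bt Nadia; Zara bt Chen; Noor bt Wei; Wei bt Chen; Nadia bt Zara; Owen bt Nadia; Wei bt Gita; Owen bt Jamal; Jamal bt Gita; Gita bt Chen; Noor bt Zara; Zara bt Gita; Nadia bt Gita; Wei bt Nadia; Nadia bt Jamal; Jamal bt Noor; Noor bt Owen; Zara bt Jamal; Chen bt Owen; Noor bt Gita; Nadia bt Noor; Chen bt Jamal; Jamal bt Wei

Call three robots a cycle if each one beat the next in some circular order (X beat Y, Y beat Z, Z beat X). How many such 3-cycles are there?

Win totals: Noor 4, Chen 4, Zara 5, Wei 3, Jamal 3, Owen 4, Gita 1, Nadia 4.
A robot with w wins dominates both others in C(w,2) triples; summing gives 6 + 6 + 10 + 3 + 3 + 6 + 0 + 6 = 40 transitive triples.
Total triples C(8,3) = 56, so cyclic triples = 56 − 40 = 16.

16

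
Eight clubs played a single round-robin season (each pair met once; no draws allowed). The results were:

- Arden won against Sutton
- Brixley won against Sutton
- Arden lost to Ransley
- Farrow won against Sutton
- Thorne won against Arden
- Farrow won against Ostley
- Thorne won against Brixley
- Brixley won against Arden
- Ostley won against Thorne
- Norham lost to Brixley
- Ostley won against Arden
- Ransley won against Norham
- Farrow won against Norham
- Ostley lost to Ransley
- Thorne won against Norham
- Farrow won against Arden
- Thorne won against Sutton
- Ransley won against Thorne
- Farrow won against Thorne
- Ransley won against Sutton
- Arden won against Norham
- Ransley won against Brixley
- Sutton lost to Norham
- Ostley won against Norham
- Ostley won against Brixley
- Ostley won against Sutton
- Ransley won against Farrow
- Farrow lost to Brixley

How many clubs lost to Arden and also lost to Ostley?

2

Arden beat: Sutton, Norham.
Ostley beat: Sutton, Thorne, Norham, Arden, Brixley.
Both beat: Sutton, Norham — 2.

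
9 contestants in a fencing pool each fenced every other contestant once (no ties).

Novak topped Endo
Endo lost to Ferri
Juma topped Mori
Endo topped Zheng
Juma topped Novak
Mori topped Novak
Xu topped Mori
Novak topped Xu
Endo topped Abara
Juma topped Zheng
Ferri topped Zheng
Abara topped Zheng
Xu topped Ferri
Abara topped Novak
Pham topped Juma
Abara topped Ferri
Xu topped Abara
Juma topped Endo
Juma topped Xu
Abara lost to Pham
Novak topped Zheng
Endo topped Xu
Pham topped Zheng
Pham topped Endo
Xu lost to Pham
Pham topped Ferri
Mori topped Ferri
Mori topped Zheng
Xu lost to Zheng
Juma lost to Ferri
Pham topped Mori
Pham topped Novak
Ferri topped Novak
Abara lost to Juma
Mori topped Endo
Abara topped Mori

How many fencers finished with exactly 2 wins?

0

Win totals: Ferri 4, Zheng 1, Novak 3, Abara 4, Mori 4, Endo 3, Juma 6, Xu 3, Pham 8.
No fencer has exactly 2 wins.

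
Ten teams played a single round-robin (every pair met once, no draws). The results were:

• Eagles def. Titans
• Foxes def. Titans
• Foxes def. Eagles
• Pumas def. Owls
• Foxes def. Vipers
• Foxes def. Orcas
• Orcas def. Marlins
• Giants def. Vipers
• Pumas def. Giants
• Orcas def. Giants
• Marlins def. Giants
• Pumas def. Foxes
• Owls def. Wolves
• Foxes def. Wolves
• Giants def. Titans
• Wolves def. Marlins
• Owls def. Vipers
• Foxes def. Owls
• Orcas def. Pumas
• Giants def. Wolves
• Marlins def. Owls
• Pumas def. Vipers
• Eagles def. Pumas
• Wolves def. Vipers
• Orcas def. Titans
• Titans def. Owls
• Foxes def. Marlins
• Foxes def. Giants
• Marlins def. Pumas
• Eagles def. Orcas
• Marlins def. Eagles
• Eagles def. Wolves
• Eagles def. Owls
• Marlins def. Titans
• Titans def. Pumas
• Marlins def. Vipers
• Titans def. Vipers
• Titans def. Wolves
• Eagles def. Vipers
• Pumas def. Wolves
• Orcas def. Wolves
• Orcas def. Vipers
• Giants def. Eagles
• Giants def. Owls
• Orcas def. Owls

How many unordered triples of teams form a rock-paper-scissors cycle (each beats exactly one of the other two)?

Win totals: Vipers 0, Eagles 6, Wolves 2, Titans 4, Marlins 6, Owls 2, Pumas 5, Orcas 7, Giants 5, Foxes 8.
A team with w wins dominates both others in C(w,2) triples; summing gives 0 + 15 + 1 + 6 + 15 + 1 + 10 + 21 + 10 + 28 = 107 transitive triples.
Total triples C(10,3) = 120, so cyclic triples = 120 − 107 = 13.

13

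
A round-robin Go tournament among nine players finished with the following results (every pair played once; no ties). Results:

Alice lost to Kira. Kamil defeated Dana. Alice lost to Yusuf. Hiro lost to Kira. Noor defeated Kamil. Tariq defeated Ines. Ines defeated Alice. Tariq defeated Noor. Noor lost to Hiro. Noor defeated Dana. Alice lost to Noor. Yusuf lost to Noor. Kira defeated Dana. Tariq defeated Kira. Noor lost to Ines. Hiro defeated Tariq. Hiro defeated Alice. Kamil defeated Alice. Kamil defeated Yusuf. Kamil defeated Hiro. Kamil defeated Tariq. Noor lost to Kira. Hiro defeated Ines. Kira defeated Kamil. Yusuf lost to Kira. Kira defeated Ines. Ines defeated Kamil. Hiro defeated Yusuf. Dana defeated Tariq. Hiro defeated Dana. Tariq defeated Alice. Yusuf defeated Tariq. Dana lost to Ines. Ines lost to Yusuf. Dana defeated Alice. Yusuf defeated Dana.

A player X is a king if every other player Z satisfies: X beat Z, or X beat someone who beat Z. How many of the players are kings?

4

Ines cannot reach Kira in two steps.
Alice cannot reach Ines, Dana, Yusuf, Noor, Hiro, Kamil, Kira, Tariq in two steps.
Dana cannot reach Yusuf, Hiro, Kamil in two steps.
Yusuf cannot reach Hiro in two steps.
Noor cannot reach Kira in two steps.
Hiro reaches everyone (king).
Kamil reaches everyone (king).
Kira reaches everyone (king).
Tariq reaches everyone (king).
Kings: Hiro, Kamil, Kira, Tariq — 4.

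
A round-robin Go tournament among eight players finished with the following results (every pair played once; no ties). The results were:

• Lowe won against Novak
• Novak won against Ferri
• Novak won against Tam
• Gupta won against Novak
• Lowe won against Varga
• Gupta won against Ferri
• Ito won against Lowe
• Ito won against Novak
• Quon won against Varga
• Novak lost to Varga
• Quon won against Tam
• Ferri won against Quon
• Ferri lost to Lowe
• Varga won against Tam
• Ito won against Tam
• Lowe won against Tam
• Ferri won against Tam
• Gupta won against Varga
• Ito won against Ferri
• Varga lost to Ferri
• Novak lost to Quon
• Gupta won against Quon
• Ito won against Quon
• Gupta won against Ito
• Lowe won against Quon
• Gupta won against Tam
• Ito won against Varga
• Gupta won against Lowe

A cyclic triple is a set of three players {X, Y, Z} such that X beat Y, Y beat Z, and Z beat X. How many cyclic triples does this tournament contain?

2

Win totals: Novak 2, Varga 2, Ito 6, Lowe 5, Gupta 7, Ferri 3, Tam 0, Quon 3.
A player with w wins dominates both others in C(w,2) triples; summing gives 1 + 1 + 15 + 10 + 21 + 3 + 0 + 3 = 54 transitive triples.
Total triples C(8,3) = 56, so cyclic triples = 56 − 54 = 2.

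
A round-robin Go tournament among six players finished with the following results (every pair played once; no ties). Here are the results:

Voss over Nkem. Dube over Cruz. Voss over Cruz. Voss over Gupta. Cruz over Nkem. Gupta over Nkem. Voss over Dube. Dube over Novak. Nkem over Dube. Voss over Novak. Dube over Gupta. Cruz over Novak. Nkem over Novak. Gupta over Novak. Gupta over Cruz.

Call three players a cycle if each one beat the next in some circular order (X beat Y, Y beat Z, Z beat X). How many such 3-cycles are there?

Win totals: Cruz 2, Novak 0, Voss 5, Nkem 2, Dube 3, Gupta 3.
A player with w wins dominates both others in C(w,2) triples; summing gives 1 + 0 + 10 + 1 + 3 + 3 = 18 transitive triples.
Total triples C(6,3) = 20, so cyclic triples = 20 − 18 = 2.

2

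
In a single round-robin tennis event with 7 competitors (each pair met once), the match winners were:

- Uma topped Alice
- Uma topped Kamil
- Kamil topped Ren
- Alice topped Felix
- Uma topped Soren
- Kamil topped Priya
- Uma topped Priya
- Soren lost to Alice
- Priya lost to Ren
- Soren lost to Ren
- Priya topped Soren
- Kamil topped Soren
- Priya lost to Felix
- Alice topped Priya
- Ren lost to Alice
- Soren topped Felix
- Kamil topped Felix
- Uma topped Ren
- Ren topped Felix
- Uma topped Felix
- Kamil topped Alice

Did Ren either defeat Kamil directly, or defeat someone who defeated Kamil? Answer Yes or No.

Ren did not beat Kamil directly.
Ren beat Priya, Soren, Felix, but each of them lost to Kamil. No two-step path.

No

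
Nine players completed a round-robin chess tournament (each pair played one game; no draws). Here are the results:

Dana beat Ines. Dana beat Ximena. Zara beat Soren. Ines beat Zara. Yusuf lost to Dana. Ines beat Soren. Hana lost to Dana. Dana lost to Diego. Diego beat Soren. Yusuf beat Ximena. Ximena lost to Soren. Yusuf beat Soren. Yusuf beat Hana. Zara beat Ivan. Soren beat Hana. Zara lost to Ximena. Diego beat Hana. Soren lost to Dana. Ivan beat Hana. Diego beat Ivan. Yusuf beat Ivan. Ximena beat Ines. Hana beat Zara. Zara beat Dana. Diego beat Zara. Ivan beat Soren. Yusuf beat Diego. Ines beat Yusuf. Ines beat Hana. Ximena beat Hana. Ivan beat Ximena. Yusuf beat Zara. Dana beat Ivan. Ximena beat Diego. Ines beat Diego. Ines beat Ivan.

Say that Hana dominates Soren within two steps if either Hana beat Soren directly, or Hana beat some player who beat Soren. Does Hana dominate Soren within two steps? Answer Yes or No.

Hana did not beat Soren directly.
Hana beat Zara. Of those, Zara beat Soren.

Yes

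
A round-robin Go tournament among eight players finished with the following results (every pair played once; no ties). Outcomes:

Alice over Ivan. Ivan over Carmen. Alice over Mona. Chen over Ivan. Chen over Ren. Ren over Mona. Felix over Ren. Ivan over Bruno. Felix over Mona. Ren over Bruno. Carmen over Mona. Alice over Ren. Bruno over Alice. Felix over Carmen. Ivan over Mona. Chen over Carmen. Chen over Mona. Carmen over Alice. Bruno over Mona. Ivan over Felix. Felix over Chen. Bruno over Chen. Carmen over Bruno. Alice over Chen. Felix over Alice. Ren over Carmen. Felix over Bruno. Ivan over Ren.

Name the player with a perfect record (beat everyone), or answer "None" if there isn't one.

None

Highest win total is Felix with 6 (out of 7 possible).
Felix lost to Ivan, so no player went undefeated.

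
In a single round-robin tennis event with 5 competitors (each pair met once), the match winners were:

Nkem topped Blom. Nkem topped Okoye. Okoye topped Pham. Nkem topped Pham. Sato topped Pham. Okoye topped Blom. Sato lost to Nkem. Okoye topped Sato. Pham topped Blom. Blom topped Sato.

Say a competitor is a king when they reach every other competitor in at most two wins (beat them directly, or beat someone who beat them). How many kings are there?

1

Sato cannot reach Okoye, Nkem in two steps.
Okoye cannot reach Nkem in two steps.
Blom cannot reach Okoye, Nkem in two steps.
Nkem reaches everyone (king).
Pham cannot reach Okoye, Nkem in two steps.
Kings: Nkem — 1.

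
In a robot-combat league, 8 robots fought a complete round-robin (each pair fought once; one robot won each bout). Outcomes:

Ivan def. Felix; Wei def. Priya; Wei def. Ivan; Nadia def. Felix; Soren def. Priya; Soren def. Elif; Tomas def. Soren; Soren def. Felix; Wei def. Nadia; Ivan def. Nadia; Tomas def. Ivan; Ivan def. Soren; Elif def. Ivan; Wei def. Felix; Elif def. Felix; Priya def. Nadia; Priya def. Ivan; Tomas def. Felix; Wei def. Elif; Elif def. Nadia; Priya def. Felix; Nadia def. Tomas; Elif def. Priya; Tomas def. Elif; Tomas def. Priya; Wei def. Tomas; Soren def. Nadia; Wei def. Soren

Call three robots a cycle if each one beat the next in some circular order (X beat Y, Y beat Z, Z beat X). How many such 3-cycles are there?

6

Win totals: Wei 7, Nadia 2, Ivan 3, Felix 0, Priya 3, Elif 4, Tomas 5, Soren 4.
A robot with w wins dominates both others in C(w,2) triples; summing gives 21 + 1 + 3 + 0 + 3 + 6 + 10 + 6 = 50 transitive triples.
Total triples C(8,3) = 56, so cyclic triples = 56 − 50 = 6.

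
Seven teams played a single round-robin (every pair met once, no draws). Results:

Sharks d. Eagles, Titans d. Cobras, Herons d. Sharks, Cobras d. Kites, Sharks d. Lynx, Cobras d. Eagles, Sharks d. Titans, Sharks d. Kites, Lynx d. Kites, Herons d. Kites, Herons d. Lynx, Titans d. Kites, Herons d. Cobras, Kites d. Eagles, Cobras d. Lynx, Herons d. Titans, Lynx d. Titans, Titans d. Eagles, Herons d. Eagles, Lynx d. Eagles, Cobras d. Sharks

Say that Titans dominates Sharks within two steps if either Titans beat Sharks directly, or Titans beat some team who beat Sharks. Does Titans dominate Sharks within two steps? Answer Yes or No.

Titans did not beat Sharks directly.
Titans beat Eagles, Cobras, Kites. Of those, Cobras beat Sharks.

Yes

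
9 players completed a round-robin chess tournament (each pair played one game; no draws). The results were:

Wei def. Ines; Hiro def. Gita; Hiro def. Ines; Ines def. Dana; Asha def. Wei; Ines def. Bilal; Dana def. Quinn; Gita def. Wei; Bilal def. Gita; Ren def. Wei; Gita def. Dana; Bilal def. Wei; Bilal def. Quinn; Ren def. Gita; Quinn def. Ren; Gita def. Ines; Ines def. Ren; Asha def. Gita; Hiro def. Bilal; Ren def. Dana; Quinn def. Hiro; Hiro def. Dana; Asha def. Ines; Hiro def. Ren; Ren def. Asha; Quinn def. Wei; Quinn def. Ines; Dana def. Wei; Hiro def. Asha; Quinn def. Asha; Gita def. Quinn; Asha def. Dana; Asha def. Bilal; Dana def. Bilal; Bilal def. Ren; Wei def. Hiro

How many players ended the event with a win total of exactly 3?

Win totals: Bilal 4, Wei 2, Ines 3, Asha 5, Gita 4, Quinn 5, Dana 3, Ren 4, Hiro 6.
Exactly 3: Ines, Dana — 2 players.

2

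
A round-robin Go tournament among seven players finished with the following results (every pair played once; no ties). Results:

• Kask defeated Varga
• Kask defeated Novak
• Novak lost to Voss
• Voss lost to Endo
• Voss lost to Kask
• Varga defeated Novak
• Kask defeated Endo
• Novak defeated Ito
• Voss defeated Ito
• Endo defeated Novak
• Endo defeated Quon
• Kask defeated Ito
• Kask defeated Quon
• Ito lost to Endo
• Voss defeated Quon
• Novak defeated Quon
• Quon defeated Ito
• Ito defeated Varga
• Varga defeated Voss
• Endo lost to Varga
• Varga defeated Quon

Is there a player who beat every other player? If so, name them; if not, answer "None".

Kask

Kask has 6 wins out of 6 opponents — a perfect record.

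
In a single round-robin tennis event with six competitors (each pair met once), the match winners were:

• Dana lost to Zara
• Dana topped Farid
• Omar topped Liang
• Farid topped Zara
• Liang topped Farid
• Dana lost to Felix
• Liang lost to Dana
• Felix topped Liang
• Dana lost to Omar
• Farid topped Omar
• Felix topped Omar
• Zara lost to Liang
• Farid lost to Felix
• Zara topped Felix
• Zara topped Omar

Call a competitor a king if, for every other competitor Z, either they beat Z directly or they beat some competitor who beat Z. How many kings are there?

4

Liang reaches everyone (king).
Farid reaches everyone (king).
Zara reaches everyone (king).
Omar cannot reach Felix in two steps.
Dana cannot reach Felix in two steps.
Felix reaches everyone (king).
Kings: Liang, Farid, Zara, Felix — 4.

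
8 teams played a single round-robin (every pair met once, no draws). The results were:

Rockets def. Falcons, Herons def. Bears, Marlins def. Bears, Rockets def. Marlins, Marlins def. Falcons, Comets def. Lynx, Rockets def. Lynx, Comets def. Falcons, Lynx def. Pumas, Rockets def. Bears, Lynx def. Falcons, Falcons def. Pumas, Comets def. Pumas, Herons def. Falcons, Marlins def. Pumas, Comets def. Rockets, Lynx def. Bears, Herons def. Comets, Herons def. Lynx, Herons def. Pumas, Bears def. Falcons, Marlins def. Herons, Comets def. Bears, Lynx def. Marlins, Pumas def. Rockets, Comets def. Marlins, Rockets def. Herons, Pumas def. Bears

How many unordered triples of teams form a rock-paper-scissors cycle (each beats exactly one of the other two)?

8

Win totals: Marlins 4, Falcons 1, Comets 6, Pumas 2, Rockets 5, Lynx 4, Herons 5, Bears 1.
A team with w wins dominates both others in C(w,2) triples; summing gives 6 + 0 + 15 + 1 + 10 + 6 + 10 + 0 = 48 transitive triples.
Total triples C(8,3) = 56, so cyclic triples = 56 − 48 = 8.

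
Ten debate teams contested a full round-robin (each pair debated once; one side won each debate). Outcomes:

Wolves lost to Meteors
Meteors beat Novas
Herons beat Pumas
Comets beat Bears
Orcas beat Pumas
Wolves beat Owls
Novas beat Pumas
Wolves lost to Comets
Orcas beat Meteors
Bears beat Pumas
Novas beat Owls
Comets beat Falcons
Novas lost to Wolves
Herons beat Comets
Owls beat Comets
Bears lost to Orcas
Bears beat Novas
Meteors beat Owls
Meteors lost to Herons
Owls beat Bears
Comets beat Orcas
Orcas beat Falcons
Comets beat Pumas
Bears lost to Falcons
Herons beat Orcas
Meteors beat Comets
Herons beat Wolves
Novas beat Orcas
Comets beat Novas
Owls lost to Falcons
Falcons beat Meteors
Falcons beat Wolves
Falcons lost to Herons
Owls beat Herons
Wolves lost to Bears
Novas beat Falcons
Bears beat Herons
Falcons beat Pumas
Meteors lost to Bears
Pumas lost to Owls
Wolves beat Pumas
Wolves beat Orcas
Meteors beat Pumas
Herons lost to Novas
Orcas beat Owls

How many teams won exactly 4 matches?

Win totals: Comets 6, Novas 5, Pumas 0, Meteors 5, Herons 6, Falcons 5, Owls 4, Orcas 5, Wolves 4, Bears 5.
Exactly 4: Owls, Wolves — 2 teams.

2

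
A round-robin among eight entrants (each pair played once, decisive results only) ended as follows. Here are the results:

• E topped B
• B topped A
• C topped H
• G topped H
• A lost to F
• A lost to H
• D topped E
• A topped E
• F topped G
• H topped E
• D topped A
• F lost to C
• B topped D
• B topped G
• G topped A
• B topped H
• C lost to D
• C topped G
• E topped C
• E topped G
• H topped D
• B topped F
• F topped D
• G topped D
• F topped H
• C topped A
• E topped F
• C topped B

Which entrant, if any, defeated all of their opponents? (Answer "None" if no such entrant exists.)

Highest win total is C with 5 (out of 7 possible).
C lost to D, E, so no entrant went undefeated.

None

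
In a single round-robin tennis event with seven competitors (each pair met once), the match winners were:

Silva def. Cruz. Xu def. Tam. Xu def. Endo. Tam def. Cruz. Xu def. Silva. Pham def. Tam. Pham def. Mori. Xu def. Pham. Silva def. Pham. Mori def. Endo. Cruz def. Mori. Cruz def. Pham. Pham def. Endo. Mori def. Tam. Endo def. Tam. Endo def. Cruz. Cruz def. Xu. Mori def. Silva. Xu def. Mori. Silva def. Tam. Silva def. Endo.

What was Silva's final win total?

4

Silva's results: beat Pham, Cruz, Endo, Tam; lost to Xu, Mori.
That is 4 wins.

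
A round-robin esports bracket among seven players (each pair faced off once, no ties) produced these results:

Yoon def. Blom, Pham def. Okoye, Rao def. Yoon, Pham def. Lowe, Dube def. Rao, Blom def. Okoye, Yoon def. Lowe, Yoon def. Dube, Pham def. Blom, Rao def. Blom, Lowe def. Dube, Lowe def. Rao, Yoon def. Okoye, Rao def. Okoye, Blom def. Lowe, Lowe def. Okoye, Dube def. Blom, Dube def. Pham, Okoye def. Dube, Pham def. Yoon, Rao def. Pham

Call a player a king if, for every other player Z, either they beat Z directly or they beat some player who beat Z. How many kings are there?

5

Dube reaches everyone (king).
Lowe reaches everyone (king).
Yoon reaches everyone (king).
Blom cannot reach Yoon, Pham in two steps.
Pham reaches everyone (king).
Rao reaches everyone (king).
Okoye cannot reach Lowe, Yoon in two steps.
Kings: Dube, Lowe, Yoon, Pham, Rao — 5.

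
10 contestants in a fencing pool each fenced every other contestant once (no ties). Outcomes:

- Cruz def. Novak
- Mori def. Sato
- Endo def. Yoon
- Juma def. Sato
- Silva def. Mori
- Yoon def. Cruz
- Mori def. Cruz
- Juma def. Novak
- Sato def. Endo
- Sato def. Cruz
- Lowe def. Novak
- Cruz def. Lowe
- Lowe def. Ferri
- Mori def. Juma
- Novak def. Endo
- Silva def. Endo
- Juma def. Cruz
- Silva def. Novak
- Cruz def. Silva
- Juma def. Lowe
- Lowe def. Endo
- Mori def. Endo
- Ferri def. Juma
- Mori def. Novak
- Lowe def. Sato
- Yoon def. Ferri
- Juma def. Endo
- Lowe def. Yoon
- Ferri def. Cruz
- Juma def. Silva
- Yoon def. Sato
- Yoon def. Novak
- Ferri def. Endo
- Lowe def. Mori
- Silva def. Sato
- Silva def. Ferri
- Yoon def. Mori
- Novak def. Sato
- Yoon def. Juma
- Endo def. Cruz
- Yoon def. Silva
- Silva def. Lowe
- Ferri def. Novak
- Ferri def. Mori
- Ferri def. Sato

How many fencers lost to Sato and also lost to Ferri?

2

Sato beat: Endo, Cruz.
Ferri beat: Mori, Juma, Endo, Cruz, Novak, Sato.
Both beat: Endo, Cruz — 2.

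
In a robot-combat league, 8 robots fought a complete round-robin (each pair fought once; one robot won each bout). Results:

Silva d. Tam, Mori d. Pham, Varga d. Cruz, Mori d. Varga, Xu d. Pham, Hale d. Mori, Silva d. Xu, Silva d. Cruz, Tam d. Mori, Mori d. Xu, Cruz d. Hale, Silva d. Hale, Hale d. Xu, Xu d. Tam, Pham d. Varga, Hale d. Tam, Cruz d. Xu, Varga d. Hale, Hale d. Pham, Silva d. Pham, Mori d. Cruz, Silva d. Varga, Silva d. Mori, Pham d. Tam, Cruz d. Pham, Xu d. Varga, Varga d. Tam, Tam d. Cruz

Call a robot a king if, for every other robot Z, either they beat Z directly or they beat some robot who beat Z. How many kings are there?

1

Cruz cannot reach Silva in two steps.
Silva reaches everyone (king).
Hale cannot reach Silva in two steps.
Xu cannot reach Silva in two steps.
Pham cannot reach Silva, Xu in two steps.
Tam cannot reach Silva in two steps.
Mori cannot reach Silva in two steps.
Varga cannot reach Silva in two steps.
Kings: Silva — 1.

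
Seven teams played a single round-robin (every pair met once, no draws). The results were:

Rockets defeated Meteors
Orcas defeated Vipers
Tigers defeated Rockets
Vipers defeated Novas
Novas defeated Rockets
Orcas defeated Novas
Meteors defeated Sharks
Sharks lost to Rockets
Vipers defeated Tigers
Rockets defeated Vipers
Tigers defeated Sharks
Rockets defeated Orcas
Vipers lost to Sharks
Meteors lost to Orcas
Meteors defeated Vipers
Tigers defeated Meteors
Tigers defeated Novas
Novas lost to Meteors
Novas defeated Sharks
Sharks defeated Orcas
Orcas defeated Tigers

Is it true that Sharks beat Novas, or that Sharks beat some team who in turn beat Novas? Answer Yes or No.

Sharks did not beat Novas directly.
Sharks beat Orcas, Vipers. Of those, Orcas beat Novas.

Yes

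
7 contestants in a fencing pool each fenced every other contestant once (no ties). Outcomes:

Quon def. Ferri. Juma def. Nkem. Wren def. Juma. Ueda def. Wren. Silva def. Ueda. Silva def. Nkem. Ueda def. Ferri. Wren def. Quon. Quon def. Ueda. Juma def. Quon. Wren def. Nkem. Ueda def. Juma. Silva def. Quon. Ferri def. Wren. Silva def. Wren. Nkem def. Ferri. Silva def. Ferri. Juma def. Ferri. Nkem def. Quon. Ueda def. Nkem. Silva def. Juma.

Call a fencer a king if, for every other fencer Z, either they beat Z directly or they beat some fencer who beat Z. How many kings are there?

Ferri cannot reach Silva, Ueda in two steps.
Silva reaches everyone (king).
Nkem cannot reach Silva, Juma in two steps.
Quon cannot reach Silva in two steps.
Juma cannot reach Silva in two steps.
Wren cannot reach Silva in two steps.
Ueda cannot reach Silva in two steps.
Kings: Silva — 1.

1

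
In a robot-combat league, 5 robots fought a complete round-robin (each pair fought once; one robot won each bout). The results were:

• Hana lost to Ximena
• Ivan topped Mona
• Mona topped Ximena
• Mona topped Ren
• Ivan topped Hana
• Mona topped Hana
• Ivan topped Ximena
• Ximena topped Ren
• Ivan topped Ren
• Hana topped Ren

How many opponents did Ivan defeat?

4

Ivan's results: beat Ximena, Mona, Ren, Hana; lost to no one.
That is 4 wins.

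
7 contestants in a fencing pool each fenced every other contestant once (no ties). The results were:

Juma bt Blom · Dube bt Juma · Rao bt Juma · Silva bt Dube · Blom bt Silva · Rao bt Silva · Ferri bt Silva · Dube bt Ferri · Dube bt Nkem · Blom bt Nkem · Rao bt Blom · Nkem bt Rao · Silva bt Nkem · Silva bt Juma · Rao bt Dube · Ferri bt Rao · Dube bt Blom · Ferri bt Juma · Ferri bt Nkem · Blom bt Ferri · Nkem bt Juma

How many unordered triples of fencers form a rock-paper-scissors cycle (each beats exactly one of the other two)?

Win totals: Dube 4, Rao 4, Ferri 4, Nkem 2, Silva 3, Blom 3, Juma 1.
A fencer with w wins dominates both others in C(w,2) triples; summing gives 6 + 6 + 6 + 1 + 3 + 3 + 0 = 25 transitive triples.
Total triples C(7,3) = 35, so cyclic triples = 35 − 25 = 10.

10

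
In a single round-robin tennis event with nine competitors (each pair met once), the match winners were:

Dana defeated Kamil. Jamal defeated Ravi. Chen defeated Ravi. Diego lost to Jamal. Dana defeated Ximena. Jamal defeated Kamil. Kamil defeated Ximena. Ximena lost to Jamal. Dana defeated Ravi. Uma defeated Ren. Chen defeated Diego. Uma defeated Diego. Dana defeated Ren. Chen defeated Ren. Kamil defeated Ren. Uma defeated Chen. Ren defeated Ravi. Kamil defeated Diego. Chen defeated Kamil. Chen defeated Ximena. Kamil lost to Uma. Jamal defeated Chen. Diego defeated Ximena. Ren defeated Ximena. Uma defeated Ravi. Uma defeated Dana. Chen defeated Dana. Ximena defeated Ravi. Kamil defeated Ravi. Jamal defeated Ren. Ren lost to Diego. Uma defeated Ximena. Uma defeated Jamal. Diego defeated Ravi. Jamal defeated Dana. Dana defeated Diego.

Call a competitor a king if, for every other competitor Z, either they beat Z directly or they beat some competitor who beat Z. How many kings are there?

Jamal cannot reach Uma in two steps.
Chen cannot reach Jamal, Uma in two steps.
Ximena cannot reach Jamal, Chen, Diego, Ren, Uma, Kamil, Dana in two steps.
Diego cannot reach Jamal, Chen, Uma, Kamil, Dana in two steps.
Ren cannot reach Jamal, Chen, Diego, Uma, Kamil, Dana in two steps.
Uma reaches everyone (king).
Kamil cannot reach Jamal, Chen, Uma, Dana in two steps.
Dana cannot reach Jamal, Chen, Uma in two steps.
Ravi cannot reach Jamal, Chen, Ximena, Diego, Ren, Uma, Kamil, Dana in two steps.
Kings: Uma — 1.

1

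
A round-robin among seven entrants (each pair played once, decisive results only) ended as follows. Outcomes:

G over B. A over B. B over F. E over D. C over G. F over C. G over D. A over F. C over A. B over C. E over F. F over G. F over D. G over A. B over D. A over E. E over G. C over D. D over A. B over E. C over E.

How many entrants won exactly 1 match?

1

Win totals: A 3, B 4, C 4, D 1, E 3, F 3, G 3.
Exactly 1: D — 1 entrant.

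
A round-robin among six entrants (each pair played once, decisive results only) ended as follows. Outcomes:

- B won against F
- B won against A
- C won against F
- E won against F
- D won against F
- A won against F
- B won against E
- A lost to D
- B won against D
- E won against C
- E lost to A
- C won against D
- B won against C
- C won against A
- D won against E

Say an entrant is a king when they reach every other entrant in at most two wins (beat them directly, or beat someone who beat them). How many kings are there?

A cannot reach B, D in two steps.
B reaches everyone (king).
C cannot reach B in two steps.
D cannot reach B in two steps.
E cannot reach B in two steps.
F cannot reach A, B, C, D, E in two steps.
Kings: B — 1.

1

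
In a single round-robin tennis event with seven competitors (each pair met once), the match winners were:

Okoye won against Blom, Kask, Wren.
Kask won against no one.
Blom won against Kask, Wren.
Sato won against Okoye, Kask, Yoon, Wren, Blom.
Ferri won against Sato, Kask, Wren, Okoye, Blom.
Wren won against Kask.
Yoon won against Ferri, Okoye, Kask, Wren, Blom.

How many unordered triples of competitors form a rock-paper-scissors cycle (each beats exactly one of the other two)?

Win totals: Wren 1, Sato 5, Kask 0, Blom 2, Ferri 5, Yoon 5, Okoye 3.
A competitor with w wins dominates both others in C(w,2) triples; summing gives 0 + 10 + 0 + 1 + 10 + 10 + 3 = 34 transitive triples.
Total triples C(7,3) = 35, so cyclic triples = 35 − 34 = 1.

1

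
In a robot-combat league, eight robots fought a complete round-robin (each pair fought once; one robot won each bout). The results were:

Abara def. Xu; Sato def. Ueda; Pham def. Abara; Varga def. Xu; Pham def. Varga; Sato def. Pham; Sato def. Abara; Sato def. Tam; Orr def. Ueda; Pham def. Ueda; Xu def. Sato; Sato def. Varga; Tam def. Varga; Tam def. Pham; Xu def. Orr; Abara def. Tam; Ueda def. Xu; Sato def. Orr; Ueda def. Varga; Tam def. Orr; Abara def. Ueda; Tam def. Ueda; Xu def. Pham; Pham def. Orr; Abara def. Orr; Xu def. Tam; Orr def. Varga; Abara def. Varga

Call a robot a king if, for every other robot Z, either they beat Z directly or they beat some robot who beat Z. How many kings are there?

Ueda cannot reach Abara in two steps.
Orr cannot reach Tam, Sato, Abara, Pham in two steps.
Xu reaches everyone (king).
Tam cannot reach Sato in two steps.
Sato reaches everyone (king).
Varga cannot reach Ueda, Abara in two steps.
Abara reaches everyone (king).
Pham cannot reach Sato in two steps.
Kings: Xu, Sato, Abara — 3.

3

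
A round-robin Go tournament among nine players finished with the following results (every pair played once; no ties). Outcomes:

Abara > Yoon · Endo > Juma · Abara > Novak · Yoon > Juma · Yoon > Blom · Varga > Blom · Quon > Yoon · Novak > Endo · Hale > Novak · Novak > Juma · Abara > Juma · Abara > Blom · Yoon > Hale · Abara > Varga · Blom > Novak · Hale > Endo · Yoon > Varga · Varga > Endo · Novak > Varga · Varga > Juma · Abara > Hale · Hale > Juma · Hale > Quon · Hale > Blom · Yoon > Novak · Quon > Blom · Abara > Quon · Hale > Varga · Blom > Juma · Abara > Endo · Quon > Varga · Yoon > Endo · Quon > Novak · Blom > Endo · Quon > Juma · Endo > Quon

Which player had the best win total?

Win totals: Blom 3, Novak 3, Yoon 6, Varga 3, Quon 5, Hale 6, Juma 0, Abara 8, Endo 2.
Abara leads with 8 wins (next highest: 6).

Abara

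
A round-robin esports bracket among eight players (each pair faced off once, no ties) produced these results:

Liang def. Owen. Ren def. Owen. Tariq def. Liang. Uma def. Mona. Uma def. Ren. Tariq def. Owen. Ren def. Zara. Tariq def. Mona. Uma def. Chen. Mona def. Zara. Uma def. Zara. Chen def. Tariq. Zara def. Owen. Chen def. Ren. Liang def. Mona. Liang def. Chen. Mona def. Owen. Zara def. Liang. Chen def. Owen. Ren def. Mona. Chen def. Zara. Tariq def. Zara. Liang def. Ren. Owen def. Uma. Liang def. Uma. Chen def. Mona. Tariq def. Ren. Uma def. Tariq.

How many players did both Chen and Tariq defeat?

4

Chen beat: Ren, Zara, Mona, Owen, Tariq.
Tariq beat: Ren, Zara, Mona, Owen, Liang.
Both beat: Ren, Zara, Mona, Owen — 4.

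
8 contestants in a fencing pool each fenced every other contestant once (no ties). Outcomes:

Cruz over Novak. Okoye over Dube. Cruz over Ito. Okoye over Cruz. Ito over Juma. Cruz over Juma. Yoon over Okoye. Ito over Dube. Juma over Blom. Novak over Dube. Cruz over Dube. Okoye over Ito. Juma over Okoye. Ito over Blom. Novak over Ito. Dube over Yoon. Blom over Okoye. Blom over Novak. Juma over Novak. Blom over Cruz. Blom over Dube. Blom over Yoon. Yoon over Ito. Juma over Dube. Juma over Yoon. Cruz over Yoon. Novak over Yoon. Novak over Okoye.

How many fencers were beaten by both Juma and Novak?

3

Juma beat: Novak, Dube, Blom, Okoye, Yoon.
Novak beat: Ito, Dube, Okoye, Yoon.
Both beat: Dube, Okoye, Yoon — 3.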